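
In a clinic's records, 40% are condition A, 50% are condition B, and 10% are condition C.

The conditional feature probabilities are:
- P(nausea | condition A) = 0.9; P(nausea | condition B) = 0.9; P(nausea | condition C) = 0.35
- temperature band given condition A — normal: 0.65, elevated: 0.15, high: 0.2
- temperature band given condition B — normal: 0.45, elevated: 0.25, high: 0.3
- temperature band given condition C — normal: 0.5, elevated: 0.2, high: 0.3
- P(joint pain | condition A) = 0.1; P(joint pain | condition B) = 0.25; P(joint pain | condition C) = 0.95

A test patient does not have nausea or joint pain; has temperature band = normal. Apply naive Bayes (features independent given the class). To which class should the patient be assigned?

condition A

condition A: 0.4 × (1−0.9) × 0.65 × (1−0.1) = 0.0234
condition B: 0.5 × (1−0.9) × 0.45 × (1−0.25) = 0.016875
condition C: 0.1 × (1−0.35) × 0.5 × (1−0.95) = 0.001625
Highest score → condition A.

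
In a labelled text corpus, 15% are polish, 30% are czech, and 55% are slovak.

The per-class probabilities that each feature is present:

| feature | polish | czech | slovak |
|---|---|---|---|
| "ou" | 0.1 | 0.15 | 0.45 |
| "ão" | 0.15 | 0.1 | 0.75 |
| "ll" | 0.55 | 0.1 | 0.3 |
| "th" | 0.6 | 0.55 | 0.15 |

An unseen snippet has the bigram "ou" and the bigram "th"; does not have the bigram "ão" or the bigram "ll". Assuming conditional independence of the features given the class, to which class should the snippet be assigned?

polish: 0.15 × 0.1 × (1−0.15) × (1−0.55) × 0.6 = 0.0034425
czech: 0.3 × 0.15 × (1−0.1) × (1−0.1) × 0.55 = 0.0200475
slovak: 0.55 × 0.45 × (1−0.75) × (1−0.3) × 0.15 = 0.006496875
Highest score → czech.

czech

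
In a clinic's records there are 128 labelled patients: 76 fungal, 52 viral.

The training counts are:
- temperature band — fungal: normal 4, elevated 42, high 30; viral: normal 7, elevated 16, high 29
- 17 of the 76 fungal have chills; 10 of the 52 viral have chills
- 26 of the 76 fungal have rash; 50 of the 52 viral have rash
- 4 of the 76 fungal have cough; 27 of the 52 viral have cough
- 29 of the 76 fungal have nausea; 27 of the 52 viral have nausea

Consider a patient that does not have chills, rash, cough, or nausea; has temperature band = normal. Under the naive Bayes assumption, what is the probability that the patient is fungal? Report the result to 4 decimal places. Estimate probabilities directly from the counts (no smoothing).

fungal: (76/128) × (4/76) × (59/76) × (50/76) × (72/76) × (47/76) ≈ 0.00935078
viral: (52/128) × (7/52) × (42/52) × (2/52) × (25/52) × (25/52) ≈ 0.000392676
P(fungal | x) = 0.00935078 / 0.009743456 ≈ 0.9597

0.9597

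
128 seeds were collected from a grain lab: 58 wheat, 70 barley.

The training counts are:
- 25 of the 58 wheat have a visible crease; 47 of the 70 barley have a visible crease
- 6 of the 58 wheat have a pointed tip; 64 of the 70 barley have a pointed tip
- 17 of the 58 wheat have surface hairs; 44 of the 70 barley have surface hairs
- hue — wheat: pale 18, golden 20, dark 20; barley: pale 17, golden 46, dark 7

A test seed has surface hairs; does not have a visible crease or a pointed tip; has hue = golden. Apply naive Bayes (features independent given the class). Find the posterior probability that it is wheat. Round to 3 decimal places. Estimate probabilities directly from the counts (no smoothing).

0.786

wheat: (58/128) × (33/58) × (52/58) × (17/58) × (20/58) ≈ 0.0233616
barley: (70/128) × (23/70) × (6/70) × (44/70) × (46/70) ≈ 0.00636188
P(wheat | x) = 0.0233616 / 0.02972348 ≈ 0.786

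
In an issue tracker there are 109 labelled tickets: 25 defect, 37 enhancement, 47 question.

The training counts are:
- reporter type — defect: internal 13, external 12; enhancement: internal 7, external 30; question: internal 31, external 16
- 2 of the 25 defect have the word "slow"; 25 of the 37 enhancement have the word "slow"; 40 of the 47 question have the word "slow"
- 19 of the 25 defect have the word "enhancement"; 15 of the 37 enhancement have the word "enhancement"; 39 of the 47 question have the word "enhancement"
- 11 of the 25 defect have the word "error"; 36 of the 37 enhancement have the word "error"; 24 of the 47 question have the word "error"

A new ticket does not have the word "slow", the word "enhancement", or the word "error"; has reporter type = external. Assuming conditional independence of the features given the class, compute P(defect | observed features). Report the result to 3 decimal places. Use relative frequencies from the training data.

0.807

defect: (25/109) × (12/25) × (23/25) × (6/25) × (14/25) ≈ 0.0136126
enhancement: (37/109) × (30/37) × (12/37) × (22/37) × (1/37) ≈ 0.00143448
question: (47/109) × (16/47) × (7/47) × (8/47) × (23/47) ≈ 0.00182102
P(defect | x) = 0.0136126 / 0.0168681 ≈ 0.807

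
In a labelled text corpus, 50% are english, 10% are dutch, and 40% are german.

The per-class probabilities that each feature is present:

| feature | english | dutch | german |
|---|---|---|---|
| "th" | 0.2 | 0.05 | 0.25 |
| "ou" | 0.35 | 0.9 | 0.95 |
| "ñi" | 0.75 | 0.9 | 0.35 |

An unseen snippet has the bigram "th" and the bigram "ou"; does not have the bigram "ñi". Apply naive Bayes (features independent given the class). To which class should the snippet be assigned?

german

english: 0.5 × 0.2 × 0.35 × (1−0.75) = 0.00875
dutch: 0.1 × 0.05 × 0.9 × (1−0.9) = 0.00045
german: 0.4 × 0.25 × 0.95 × (1−0.35) = 0.06175
Highest score → german.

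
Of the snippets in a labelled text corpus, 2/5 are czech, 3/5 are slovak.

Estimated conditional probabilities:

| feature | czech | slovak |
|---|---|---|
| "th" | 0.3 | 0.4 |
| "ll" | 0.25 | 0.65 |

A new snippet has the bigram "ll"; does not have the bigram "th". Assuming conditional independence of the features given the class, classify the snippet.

slovak

czech: 0.4 × (1−0.3) × 0.25 = 0.07
slovak: 0.6 × (1−0.4) × 0.65 = 0.234
Highest score → slovak.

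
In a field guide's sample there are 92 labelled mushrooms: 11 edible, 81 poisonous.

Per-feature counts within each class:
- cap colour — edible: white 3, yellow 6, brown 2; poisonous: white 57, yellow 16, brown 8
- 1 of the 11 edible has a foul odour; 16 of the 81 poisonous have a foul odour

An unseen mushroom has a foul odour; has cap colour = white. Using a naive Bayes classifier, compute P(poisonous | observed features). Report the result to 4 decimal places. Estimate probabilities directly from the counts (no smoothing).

edible: (11/92) × (3/11) × (1/11) ≈ 0.00296443
poisonous: (81/92) × (57/81) × (16/81) ≈ 0.122383
P(poisonous | x) = 0.122383 / 0.12534743 ≈ 0.9764

0.9764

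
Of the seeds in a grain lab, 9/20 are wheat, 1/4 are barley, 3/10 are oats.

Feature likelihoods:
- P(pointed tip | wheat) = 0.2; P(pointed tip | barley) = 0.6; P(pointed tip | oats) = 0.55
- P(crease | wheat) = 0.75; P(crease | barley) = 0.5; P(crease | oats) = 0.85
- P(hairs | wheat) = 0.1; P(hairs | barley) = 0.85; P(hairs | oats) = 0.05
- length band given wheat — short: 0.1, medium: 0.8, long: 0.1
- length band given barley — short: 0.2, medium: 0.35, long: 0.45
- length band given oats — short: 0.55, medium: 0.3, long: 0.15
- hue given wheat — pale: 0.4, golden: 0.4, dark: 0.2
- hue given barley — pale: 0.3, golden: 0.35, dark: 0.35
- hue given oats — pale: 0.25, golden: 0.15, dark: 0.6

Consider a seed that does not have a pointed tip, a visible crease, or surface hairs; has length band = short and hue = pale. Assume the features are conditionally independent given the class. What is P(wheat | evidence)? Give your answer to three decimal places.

0.511

wheat: 0.45 × (1−0.2) × (1−0.75) × (1−0.1) × 0.1 × 0.4 = 0.00324
barley: 0.25 × (1−0.6) × (1−0.5) × (1−0.85) × 0.2 × 0.3 = 0.00045
oats: 0.3 × (1−0.55) × (1−0.85) × (1−0.05) × 0.55 × 0.25 = 0.00264515625
P(wheat | x) = 0.00324 / 0.00633515625 ≈ 0.511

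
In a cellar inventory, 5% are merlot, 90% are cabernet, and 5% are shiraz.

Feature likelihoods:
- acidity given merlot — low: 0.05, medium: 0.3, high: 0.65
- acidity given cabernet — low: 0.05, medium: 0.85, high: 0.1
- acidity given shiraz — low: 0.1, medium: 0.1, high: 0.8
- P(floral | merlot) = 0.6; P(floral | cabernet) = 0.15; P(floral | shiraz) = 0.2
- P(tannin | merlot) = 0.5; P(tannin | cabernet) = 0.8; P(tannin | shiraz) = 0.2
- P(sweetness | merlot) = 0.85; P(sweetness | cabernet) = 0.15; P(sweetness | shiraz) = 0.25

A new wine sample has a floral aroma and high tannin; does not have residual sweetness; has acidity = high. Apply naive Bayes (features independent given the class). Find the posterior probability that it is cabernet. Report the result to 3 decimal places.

merlot: 0.05 × 0.65 × 0.6 × 0.5 × (1−0.85) = 0.0014625
cabernet: 0.9 × 0.1 × 0.15 × 0.8 × (1−0.15) = 0.00918
shiraz: 0.05 × 0.8 × 0.2 × 0.2 × (1−0.25) = 0.0012
P(cabernet | x) = 0.00918 / 0.0118425 ≈ 0.775

0.775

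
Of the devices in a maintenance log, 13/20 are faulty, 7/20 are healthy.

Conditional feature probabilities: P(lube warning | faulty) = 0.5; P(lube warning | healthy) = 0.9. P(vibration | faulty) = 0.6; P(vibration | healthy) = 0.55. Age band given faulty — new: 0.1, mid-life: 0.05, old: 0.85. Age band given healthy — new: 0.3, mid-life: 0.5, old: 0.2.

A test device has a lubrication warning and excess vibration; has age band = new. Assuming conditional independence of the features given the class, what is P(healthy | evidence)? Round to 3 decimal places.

faulty: 0.65 × 0.5 × 0.6 × 0.1 = 0.0195
healthy: 0.35 × 0.9 × 0.55 × 0.3 = 0.051975
P(healthy | x) = 0.051975 / 0.071475 ≈ 0.727

0.727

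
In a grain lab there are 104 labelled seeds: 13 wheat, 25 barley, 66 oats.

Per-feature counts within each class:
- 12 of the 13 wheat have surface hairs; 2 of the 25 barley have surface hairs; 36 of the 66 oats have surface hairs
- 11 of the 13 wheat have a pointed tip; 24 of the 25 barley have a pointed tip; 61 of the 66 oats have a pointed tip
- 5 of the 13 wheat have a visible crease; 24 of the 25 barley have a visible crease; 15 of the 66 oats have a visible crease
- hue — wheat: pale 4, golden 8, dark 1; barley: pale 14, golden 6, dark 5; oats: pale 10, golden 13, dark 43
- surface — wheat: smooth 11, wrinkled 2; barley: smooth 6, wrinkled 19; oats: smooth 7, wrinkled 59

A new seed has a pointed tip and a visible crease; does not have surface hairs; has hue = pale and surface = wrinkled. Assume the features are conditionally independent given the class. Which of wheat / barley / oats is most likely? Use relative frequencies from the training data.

wheat: (13/104) × (1/13) × (11/13) × (5/13) × (4/13) × (2/13) ≈ 0.000148131
barley: (25/104) × (23/25) × (24/25) × (24/25) × (14/25) × (19/25) ≈ 0.0867438
oats: (66/104) × (30/66) × (61/66) × (15/66) × (10/66) × (59/66) ≈ 0.00820702
Highest score → barley.

barley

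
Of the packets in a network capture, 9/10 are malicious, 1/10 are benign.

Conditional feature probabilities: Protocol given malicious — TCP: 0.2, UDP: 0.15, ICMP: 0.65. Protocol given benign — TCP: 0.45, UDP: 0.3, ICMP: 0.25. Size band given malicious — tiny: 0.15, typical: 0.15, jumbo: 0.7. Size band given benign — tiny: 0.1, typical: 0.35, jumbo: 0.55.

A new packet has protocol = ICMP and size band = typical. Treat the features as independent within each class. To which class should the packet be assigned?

malicious: 0.9 × 0.65 × 0.15 = 0.08775
benign: 0.1 × 0.25 × 0.35 = 0.00875
Highest score → malicious.

malicious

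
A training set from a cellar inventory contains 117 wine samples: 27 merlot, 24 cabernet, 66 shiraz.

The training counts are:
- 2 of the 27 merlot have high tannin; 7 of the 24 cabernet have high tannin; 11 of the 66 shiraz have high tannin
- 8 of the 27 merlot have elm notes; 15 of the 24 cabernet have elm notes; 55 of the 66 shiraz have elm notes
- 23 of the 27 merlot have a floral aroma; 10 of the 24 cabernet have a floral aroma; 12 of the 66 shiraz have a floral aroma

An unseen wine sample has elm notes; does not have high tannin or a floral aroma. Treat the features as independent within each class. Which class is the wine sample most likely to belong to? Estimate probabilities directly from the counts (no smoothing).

merlot: (27/117) × (25/27) × (8/27) × (4/27) ≈ 0.00937943
cabernet: (24/117) × (17/24) × (15/24) × (14/24) ≈ 0.0529736
shiraz: (66/117) × (55/66) × (55/66) × (54/66) ≈ 0.320513
Highest score → shiraz.

shiraz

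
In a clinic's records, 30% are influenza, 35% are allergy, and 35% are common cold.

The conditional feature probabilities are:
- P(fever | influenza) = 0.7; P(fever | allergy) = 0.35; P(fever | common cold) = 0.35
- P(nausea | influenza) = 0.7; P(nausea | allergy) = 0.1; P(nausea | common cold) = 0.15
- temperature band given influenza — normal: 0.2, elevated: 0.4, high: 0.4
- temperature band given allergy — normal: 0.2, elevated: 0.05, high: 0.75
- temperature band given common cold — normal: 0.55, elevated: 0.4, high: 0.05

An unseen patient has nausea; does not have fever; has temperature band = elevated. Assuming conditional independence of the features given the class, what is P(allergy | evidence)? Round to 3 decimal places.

influenza: 0.3 × (1−0.7) × 0.7 × 0.4 = 0.0252
allergy: 0.35 × (1−0.35) × 0.1 × 0.05 = 0.0011375
common cold: 0.35 × (1−0.35) × 0.15 × 0.4 = 0.01365
P(allergy | x) = 0.0011375 / 0.0399875 ≈ 0.028

0.028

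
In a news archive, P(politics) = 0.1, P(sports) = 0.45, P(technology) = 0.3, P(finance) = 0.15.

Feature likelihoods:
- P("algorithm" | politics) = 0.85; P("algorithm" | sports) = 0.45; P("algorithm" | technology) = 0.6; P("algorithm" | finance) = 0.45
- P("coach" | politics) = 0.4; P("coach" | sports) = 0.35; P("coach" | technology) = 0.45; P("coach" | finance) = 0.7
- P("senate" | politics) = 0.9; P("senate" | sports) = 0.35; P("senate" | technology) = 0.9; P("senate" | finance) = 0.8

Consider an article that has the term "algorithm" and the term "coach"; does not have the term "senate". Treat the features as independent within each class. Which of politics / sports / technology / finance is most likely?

sports

politics: 0.1 × 0.85 × 0.4 × (1−0.9) = 0.0034
sports: 0.45 × 0.45 × 0.35 × (1−0.35) = 0.04606875
technology: 0.3 × 0.6 × 0.45 × (1−0.9) = 0.0081
finance: 0.15 × 0.45 × 0.7 × (1−0.8) = 0.00945
Highest score → sports.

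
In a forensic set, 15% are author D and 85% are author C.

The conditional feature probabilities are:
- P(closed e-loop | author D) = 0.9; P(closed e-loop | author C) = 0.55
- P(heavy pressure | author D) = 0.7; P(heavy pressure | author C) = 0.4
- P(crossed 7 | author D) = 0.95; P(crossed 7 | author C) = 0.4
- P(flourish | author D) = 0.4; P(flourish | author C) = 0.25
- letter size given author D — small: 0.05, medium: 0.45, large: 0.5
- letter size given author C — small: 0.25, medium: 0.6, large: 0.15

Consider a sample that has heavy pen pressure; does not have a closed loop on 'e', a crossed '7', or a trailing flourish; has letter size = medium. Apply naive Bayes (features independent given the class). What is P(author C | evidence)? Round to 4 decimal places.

author D: 0.15 × (1−0.9) × 0.7 × (1−0.95) × (1−0.4) × 0.45 = 0.00014175
author C: 0.85 × (1−0.55) × 0.4 × (1−0.4) × (1−0.25) × 0.6 = 0.04131
P(author C | x) = 0.04131 / 0.04145175 ≈ 0.9966

0.9966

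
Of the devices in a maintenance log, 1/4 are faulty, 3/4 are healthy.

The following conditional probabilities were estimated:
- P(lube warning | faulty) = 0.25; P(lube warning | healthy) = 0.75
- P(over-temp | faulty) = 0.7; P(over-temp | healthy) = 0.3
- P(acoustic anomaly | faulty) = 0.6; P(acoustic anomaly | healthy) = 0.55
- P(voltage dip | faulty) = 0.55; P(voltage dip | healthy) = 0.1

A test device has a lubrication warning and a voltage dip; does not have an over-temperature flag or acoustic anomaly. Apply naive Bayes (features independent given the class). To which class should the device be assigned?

healthy

faulty: 0.25 × 0.25 × (1−0.7) × (1−0.6) × 0.55 = 0.004125
healthy: 0.75 × 0.75 × (1−0.3) × (1−0.55) × 0.1 = 0.01771875
Highest score → healthy.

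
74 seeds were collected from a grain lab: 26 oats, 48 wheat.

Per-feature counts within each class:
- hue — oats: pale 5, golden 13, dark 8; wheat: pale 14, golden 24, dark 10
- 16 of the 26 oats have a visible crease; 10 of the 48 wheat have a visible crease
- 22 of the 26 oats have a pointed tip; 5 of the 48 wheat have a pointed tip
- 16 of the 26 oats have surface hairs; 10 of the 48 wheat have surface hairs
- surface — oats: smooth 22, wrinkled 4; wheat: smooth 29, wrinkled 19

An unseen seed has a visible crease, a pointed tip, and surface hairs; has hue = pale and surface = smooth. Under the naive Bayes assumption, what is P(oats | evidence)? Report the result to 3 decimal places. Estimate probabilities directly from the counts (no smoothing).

0.973

oats: (26/74) × (5/26) × (16/26) × (22/26) × (16/26) × (22/26) ≈ 0.0183202
wheat: (48/74) × (14/48) × (10/48) × (5/48) × (10/48) × (29/48) ≈ 0.000516772
P(oats | x) = 0.0183202 / 0.018836972 ≈ 0.973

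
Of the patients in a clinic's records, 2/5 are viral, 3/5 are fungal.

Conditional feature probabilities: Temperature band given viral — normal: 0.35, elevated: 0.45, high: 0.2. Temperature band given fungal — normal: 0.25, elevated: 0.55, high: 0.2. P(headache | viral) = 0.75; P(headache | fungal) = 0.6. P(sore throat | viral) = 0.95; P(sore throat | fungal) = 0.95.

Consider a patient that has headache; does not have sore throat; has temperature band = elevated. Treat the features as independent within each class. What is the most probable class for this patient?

viral: 0.4 × 0.45 × 0.75 × (1−0.95) = 0.00675
fungal: 0.6 × 0.55 × 0.6 × (1−0.95) = 0.0099
Highest score → fungal.

fungal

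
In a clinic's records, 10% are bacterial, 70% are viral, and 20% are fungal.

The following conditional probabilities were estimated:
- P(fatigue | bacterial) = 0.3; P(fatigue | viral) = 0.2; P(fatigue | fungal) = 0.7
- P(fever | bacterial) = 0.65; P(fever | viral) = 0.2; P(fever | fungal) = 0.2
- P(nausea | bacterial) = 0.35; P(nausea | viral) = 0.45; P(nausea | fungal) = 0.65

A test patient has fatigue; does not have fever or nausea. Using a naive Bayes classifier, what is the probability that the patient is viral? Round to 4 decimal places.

bacterial: 0.1 × 0.3 × (1−0.65) × (1−0.35) = 0.006825
viral: 0.7 × 0.2 × (1−0.2) × (1−0.45) = 0.0616
fungal: 0.2 × 0.7 × (1−0.2) × (1−0.65) = 0.0392
P(viral | x) = 0.0616 / 0.107625 ≈ 0.5724

0.5724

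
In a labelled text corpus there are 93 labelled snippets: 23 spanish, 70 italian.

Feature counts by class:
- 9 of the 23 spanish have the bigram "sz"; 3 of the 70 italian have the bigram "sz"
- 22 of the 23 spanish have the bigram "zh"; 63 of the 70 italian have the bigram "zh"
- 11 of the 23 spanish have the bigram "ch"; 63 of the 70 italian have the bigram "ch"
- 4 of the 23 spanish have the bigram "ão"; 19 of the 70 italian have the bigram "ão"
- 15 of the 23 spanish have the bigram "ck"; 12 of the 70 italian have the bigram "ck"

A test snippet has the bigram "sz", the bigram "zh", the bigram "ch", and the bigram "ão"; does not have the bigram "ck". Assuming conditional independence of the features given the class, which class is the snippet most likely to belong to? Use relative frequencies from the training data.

italian

spanish: (23/93) × (9/23) × (22/23) × (11/23) × (4/23) × (8/23) ≈ 0.00267802
italian: (70/93) × (3/70) × (63/70) × (63/70) × (19/70) × (58/70) ≈ 0.00587637
Highest score → italian.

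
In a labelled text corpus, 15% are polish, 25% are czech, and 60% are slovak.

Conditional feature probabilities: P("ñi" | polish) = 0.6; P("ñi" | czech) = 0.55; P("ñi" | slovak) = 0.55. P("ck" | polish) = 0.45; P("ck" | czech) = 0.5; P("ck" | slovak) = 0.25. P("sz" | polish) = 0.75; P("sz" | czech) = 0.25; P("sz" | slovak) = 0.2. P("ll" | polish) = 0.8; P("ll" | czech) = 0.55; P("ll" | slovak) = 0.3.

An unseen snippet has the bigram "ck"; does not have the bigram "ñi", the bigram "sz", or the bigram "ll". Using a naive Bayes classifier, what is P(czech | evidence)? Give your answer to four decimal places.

0.3266

polish: 0.15 × (1−0.6) × 0.45 × (1−0.75) × (1−0.8) = 0.00135
czech: 0.25 × (1−0.55) × 0.5 × (1−0.25) × (1−0.55) = 0.018984375
slovak: 0.6 × (1−0.55) × 0.25 × (1−0.2) × (1−0.3) = 0.0378
P(czech | x) = 0.018984375 / 0.058134375 ≈ 0.3266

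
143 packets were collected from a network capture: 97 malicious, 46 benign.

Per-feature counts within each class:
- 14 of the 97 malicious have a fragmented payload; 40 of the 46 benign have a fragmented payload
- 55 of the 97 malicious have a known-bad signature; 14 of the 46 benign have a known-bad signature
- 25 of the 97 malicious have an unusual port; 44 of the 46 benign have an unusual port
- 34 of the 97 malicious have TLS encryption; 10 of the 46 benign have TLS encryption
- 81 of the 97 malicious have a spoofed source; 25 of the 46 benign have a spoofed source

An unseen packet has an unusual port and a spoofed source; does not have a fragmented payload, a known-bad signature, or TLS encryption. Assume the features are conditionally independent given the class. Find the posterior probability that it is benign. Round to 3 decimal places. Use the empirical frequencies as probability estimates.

0.253

malicious: (97/143) × (83/97) × (42/97) × (25/97) × (63/97) × (81/97) ≈ 0.0351293
benign: (46/143) × (6/46) × (32/46) × (44/46) × (36/46) × (25/46) ≈ 0.0118749
P(benign | x) = 0.0118749 / 0.0470042 ≈ 0.253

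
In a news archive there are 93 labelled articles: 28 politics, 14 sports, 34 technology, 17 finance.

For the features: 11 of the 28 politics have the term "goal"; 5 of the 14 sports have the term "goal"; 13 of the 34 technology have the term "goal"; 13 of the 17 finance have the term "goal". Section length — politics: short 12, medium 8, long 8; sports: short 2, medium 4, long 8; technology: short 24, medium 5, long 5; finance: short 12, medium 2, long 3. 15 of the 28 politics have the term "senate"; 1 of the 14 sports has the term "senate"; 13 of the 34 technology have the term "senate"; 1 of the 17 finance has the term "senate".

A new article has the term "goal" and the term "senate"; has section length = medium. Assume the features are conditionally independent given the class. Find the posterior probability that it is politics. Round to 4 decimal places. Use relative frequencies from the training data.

politics: (28/93) × (11/28) × (8/28) × (15/28) ≈ 0.018104
sports: (14/93) × (5/14) × (4/14) × (1/14) ≈ 0.00109721
technology: (34/93) × (13/34) × (5/34) × (13/34) ≈ 0.00785988
finance: (17/93) × (13/17) × (2/17) × (1/17) ≈ 0.00096737
P(politics | x) = 0.018104 / 0.02802846 ≈ 0.6459

0.6459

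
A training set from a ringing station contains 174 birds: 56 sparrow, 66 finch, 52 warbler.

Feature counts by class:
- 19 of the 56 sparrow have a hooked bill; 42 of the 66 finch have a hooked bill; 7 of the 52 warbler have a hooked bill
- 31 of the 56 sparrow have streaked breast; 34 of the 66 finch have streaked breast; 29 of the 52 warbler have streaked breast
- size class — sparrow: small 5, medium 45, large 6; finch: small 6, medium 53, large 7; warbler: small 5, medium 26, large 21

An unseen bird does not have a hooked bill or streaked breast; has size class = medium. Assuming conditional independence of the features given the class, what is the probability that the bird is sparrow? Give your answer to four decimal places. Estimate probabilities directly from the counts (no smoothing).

sparrow: (56/174) × (37/56) × (25/56) × (45/56) ≈ 0.0762832
finch: (66/174) × (24/66) × (32/66) × (53/66) ≈ 0.0537032
warbler: (52/174) × (45/52) × (23/52) × (26/52) ≈ 0.057195
P(sparrow | x) = 0.0762832 / 0.1871814 ≈ 0.4075

0.4075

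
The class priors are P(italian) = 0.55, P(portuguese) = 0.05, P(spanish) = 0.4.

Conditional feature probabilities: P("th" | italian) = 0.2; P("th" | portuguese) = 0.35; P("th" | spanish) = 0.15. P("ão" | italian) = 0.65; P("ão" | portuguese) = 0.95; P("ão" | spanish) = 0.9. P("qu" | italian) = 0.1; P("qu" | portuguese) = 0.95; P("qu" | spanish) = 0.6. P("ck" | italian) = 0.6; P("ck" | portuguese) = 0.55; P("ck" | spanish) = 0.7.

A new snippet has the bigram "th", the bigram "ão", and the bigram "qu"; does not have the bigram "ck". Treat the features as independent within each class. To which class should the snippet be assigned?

spanish

italian: 0.55 × 0.2 × 0.65 × 0.1 × (1−0.6) = 0.00286
portuguese: 0.05 × 0.35 × 0.95 × 0.95 × (1−0.55) = 0.0071071875
spanish: 0.4 × 0.15 × 0.9 × 0.6 × (1−0.7) = 0.00972
Highest score → spanish.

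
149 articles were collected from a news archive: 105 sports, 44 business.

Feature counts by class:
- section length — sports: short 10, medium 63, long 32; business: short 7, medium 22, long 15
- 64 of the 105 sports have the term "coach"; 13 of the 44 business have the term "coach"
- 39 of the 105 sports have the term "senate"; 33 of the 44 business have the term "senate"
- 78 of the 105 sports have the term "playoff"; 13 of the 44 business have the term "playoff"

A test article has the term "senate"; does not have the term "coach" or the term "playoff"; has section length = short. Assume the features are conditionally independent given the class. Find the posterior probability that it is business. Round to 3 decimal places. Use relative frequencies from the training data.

sports: (105/149) × (10/105) × (41/105) × (39/105) × (27/105) ≈ 0.00250298
business: (44/149) × (7/44) × (31/44) × (33/44) × (31/44) ≈ 0.0174901
P(business | x) = 0.0174901 / 0.01999308 ≈ 0.875

0.875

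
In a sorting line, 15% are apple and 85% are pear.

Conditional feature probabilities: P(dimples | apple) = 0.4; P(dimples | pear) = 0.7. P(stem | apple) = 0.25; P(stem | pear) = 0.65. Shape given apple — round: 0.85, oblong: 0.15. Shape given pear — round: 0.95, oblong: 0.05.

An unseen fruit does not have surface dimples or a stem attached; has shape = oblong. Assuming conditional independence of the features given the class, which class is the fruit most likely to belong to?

apple: 0.15 × (1−0.4) × (1−0.25) × 0.15 = 0.010125
pear: 0.85 × (1−0.7) × (1−0.65) × 0.05 = 0.0044625
Highest score → apple.

apple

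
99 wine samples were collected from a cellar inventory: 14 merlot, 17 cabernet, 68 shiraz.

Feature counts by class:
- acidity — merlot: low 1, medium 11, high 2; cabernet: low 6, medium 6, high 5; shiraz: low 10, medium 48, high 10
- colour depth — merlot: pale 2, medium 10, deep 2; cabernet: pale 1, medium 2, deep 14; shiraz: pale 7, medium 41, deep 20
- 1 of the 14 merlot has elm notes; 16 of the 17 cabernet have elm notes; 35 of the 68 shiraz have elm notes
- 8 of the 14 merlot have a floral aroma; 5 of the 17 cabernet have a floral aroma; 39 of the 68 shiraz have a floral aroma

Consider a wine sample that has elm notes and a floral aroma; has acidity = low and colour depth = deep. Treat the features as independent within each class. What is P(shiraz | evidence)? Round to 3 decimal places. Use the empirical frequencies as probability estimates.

merlot: (14/99) × (1/14) × (2/14) × (1/14) × (8/14) ≈ 0.000058898
cabernet: (17/99) × (6/17) × (14/17) × (16/17) × (5/17) ≈ 0.0138162
shiraz: (68/99) × (10/68) × (20/68) × (35/68) × (39/68) ≈ 0.00877002
P(shiraz | x) = 0.00877002 / 0.022645118 ≈ 0.387

0.387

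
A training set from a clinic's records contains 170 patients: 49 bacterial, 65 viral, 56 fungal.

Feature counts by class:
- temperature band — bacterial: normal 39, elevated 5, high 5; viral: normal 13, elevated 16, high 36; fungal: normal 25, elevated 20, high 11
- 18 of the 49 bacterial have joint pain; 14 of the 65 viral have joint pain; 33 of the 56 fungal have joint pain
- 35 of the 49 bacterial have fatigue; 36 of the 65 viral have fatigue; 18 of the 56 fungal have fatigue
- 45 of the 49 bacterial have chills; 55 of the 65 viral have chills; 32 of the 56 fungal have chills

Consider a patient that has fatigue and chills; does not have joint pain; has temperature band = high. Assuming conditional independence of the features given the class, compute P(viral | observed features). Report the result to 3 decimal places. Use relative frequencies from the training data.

bacterial: (49/170) × (5/49) × (31/49) × (35/49) × (45/49) ≈ 0.012206
viral: (65/170) × (36/65) × (51/65) × (36/65) × (55/65) ≈ 0.0778662
fungal: (56/170) × (11/56) × (23/56) × (18/56) × (32/56) ≈ 0.00488124
P(viral | x) = 0.0778662 / 0.09495344 ≈ 0.820

0.820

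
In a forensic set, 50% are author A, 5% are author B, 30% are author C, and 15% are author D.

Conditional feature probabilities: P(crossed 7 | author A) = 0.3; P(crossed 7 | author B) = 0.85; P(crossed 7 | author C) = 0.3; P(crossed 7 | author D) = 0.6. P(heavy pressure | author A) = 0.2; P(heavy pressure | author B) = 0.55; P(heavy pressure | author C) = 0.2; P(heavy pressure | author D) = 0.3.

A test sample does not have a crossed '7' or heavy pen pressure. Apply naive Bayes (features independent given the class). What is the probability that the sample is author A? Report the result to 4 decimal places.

0.5675

author A: 0.5 × (1−0.3) × (1−0.2) = 0.28
author B: 0.05 × (1−0.85) × (1−0.55) = 0.003375
author C: 0.3 × (1−0.3) × (1−0.2) = 0.168
author D: 0.15 × (1−0.6) × (1−0.3) = 0.042
P(author A | x) = 0.28 / 0.493375 ≈ 0.5675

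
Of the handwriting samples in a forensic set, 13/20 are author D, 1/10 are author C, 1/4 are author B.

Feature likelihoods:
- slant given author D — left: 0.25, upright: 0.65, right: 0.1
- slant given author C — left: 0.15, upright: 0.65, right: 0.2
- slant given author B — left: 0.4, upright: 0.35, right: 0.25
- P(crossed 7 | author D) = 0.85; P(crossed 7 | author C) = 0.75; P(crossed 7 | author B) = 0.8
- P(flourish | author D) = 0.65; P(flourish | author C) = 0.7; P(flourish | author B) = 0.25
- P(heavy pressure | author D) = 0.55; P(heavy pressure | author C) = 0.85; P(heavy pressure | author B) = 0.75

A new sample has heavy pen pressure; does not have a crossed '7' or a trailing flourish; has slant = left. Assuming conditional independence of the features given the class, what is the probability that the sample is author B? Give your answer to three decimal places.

author D: 0.65 × 0.25 × (1−0.85) × (1−0.65) × 0.55 = 0.0046921875
author C: 0.1 × 0.15 × (1−0.75) × (1−0.7) × 0.85 = 0.00095625
author B: 0.25 × 0.4 × (1−0.8) × (1−0.25) × 0.75 = 0.01125
P(author B | x) = 0.01125 / 0.0168984375 ≈ 0.666

0.666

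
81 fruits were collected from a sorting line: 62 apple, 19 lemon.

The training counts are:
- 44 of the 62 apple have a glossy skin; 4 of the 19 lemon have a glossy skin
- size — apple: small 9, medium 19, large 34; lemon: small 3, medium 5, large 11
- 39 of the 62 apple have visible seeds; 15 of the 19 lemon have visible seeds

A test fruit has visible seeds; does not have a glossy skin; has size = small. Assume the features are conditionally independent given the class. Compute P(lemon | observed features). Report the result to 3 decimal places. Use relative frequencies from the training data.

0.532

apple: (62/81) × (18/62) × (9/62) × (39/62) ≈ 0.0202914
lemon: (19/81) × (15/19) × (3/19) × (15/19) ≈ 0.023084
P(lemon | x) = 0.023084 / 0.0433754 ≈ 0.532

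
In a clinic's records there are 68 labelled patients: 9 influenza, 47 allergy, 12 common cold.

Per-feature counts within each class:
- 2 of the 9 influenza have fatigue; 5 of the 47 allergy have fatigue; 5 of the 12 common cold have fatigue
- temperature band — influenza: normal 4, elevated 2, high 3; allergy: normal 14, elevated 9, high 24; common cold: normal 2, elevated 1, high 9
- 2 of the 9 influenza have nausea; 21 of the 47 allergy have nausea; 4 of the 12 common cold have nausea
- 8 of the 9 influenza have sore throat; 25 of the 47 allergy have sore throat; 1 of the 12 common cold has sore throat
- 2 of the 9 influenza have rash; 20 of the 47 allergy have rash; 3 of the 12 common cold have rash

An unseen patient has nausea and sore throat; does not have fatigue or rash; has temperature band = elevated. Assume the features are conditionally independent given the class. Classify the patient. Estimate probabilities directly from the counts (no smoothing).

influenza: (9/68) × (7/9) × (2/9) × (2/9) × (8/9) × (7/9) ≈ 0.00351453
allergy: (47/68) × (42/47) × (9/47) × (21/47) × (25/47) × (27/47) ≈ 0.0161478
common cold: (12/68) × (7/12) × (1/12) × (4/12) × (1/12) × (9/12) ≈ 0.000178717
Highest score → allergy.

allergy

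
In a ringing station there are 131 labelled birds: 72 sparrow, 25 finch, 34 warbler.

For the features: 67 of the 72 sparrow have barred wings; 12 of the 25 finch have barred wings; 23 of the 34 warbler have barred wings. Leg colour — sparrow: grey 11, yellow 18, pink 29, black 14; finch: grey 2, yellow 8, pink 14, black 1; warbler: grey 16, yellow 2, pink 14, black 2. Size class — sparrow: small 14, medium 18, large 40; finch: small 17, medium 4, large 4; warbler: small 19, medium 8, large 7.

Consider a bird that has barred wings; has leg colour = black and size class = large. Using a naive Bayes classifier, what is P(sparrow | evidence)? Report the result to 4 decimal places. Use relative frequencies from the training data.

0.9532

sparrow: (72/131) × (67/72) × (14/72) × (40/72) ≈ 0.0552493
finch: (25/131) × (12/25) × (1/25) × (4/25) ≈ 0.00058626
warbler: (34/131) × (23/34) × (2/34) × (7/34) ≈ 0.00212631
P(sparrow | x) = 0.0552493 / 0.05796187 ≈ 0.9532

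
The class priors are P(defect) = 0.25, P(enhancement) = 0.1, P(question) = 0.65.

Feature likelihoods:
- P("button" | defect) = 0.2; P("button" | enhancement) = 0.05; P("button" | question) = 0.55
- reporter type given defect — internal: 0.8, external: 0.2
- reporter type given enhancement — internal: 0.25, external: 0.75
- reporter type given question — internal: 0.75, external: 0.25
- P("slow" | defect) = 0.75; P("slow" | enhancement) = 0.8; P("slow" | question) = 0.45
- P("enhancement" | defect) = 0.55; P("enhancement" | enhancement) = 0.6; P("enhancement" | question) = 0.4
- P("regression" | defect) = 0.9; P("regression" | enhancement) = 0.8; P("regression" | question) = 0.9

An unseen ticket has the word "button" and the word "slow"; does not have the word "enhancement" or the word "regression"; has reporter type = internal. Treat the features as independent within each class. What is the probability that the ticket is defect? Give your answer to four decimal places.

0.1557

defect: 0.25 × 0.2 × 0.8 × 0.75 × (1−0.55) × (1−0.9) = 0.00135
enhancement: 0.1 × 0.05 × 0.25 × 0.8 × (1−0.6) × (1−0.8) = 0.00008
question: 0.65 × 0.55 × 0.75 × 0.45 × (1−0.4) × (1−0.9) = 0.007239375
P(defect | x) = 0.00135 / 0.008669375 ≈ 0.1557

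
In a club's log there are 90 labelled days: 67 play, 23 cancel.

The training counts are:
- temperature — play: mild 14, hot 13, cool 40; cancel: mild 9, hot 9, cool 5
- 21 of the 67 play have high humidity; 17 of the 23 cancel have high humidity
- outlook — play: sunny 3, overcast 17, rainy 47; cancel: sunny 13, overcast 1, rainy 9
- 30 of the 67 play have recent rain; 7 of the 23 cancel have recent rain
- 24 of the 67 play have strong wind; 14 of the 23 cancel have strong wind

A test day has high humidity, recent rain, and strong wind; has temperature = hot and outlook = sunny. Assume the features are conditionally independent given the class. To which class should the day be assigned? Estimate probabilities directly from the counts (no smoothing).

play: (67/90) × (13/67) × (21/67) × (3/67) × (30/67) × (24/67) ≈ 0.000325143
cancel: (23/90) × (9/23) × (17/23) × (13/23) × (7/23) × (14/23) ≈ 0.00773939
Highest score → cancel.

cancel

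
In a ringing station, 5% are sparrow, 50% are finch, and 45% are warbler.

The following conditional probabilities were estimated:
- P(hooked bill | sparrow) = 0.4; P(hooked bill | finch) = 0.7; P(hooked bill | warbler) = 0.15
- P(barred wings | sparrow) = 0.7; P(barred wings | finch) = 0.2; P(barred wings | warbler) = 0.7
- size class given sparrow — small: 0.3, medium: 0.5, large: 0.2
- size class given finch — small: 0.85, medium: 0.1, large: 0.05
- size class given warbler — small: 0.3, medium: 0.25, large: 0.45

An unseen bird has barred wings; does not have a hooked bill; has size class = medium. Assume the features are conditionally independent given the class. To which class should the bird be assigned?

sparrow: 0.05 × (1−0.4) × 0.7 × 0.5 = 0.0105
finch: 0.5 × (1−0.7) × 0.2 × 0.1 = 0.003
warbler: 0.45 × (1−0.15) × 0.7 × 0.25 = 0.0669375
Highest score → warbler.

warbler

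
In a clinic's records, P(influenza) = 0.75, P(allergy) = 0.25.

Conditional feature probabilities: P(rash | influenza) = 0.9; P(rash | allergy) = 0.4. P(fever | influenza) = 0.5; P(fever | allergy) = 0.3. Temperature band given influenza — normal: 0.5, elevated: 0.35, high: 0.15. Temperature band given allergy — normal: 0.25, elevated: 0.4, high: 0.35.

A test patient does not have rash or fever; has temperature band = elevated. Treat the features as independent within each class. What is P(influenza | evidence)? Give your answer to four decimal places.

0.2381

influenza: 0.75 × (1−0.9) × (1−0.5) × 0.35 = 0.013125
allergy: 0.25 × (1−0.4) × (1−0.3) × 0.4 = 0.042
P(influenza | x) = 0.013125 / 0.055125 ≈ 0.2381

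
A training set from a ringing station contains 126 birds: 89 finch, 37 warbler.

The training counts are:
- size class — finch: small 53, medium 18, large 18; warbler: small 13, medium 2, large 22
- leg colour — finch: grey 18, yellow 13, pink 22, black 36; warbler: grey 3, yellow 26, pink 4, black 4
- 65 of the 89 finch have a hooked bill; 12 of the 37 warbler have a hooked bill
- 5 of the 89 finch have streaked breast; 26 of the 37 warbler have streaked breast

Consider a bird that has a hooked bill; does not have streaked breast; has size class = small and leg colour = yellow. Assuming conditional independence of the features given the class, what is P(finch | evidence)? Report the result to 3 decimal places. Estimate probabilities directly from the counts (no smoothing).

0.858

finch: (89/126) × (53/89) × (13/89) × (65/89) × (84/89) ≈ 0.0423517
warbler: (37/126) × (13/37) × (26/37) × (12/37) × (11/37) ≈ 0.00699061
P(finch | x) = 0.0423517 / 0.04934231 ≈ 0.858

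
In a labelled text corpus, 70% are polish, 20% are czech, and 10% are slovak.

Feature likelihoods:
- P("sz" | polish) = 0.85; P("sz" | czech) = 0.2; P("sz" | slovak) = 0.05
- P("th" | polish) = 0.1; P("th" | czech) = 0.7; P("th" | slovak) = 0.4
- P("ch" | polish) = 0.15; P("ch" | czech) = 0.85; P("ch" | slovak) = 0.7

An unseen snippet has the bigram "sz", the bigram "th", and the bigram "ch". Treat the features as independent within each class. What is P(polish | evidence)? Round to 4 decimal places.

polish: 0.7 × 0.85 × 0.1 × 0.15 = 0.008925
czech: 0.2 × 0.2 × 0.7 × 0.85 = 0.0238
slovak: 0.1 × 0.05 × 0.4 × 0.7 = 0.0014
P(polish | x) = 0.008925 / 0.034125 ≈ 0.2615

0.2615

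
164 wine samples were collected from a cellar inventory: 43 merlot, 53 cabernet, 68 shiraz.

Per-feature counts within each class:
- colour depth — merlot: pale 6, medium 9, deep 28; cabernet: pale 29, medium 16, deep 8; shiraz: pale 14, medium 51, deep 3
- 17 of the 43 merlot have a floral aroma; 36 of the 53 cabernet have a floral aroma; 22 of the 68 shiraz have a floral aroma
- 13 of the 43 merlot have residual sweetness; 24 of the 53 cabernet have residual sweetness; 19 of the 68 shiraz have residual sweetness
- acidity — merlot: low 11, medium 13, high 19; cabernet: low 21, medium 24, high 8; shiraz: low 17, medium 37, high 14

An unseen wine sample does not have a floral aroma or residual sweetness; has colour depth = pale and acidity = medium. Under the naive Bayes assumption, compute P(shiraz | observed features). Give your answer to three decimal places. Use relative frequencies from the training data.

0.547

merlot: (43/164) × (6/43) × (26/43) × (30/43) × (13/43) ≈ 0.00466595
cabernet: (53/164) × (29/53) × (17/53) × (29/53) × (24/53) ≈ 0.0140535
shiraz: (68/164) × (14/68) × (46/68) × (49/68) × (37/68) ≈ 0.0226419
P(shiraz | x) = 0.0226419 / 0.04136135 ≈ 0.547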